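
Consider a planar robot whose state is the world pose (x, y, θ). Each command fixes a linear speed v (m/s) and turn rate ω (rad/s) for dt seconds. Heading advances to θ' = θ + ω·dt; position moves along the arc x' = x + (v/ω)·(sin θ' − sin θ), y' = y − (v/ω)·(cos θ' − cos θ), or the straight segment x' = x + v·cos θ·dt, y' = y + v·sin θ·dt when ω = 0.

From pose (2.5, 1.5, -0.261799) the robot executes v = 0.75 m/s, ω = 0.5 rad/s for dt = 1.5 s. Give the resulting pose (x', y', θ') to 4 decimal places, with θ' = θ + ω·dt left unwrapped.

(3.5918, 1.6241, 0.4882)

θ' = -0.2618 + 0.5·1.5 = 0.4882
R = v/ω = 0.75/0.5 = 1.5000
x' = 2.5 + 1.5000·(sin 0.4882 − sin -0.2618) = 3.5918
y' = 1.5 − 1.5000·(cos 0.4882 − cos -0.2618) = 1.6241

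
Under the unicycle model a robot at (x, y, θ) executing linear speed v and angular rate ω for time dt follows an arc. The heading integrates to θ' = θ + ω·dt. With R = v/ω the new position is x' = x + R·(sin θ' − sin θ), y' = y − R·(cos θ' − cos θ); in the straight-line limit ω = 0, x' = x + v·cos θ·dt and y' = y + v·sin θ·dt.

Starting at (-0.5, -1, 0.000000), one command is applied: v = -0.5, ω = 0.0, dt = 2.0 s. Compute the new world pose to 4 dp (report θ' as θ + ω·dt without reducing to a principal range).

(-1.5000, -1.0000, 0.0000)

θ' = 0.0000 + 0.0·2.0 = 0.0000
ω = 0 → straight: x' = -0.5 + -0.5·cos(0.0000)·2.0 = -1.5000
y' = -1 + -0.5·sin(0.0000)·2.0 = -1.0000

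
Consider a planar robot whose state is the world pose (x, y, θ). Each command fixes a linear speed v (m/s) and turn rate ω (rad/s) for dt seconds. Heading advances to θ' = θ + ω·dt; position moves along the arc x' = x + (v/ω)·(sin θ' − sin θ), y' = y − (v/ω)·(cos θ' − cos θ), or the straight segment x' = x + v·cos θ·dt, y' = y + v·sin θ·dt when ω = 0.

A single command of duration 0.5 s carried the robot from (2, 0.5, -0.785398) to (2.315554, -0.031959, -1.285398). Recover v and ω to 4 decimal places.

v = 1.2500, ω = -1.0000

Δθ = -1.285398 − -0.785398 = -0.500000
ω = Δθ/dt = -0.500000/0.5 = -1.0000
R = −Δy/(cos θ' − cos θ) = -1.2500
v = R·ω = -1.2500·-1.0000 = 1.2500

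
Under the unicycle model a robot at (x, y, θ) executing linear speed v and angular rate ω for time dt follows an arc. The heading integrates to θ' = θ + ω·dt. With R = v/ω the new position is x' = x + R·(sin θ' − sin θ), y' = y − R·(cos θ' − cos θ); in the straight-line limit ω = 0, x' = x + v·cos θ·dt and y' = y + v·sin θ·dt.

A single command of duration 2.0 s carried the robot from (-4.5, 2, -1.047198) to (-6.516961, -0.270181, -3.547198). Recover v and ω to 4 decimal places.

v = 2.0000, ω = -1.2500

Δθ = -3.547198 − -1.047198 = -2.500000
ω = Δθ/dt = -2.500000/2.0 = -1.2500
R = −Δy/(cos θ' − cos θ) = -1.6000
v = R·ω = -1.6000·-1.2500 = 2.0000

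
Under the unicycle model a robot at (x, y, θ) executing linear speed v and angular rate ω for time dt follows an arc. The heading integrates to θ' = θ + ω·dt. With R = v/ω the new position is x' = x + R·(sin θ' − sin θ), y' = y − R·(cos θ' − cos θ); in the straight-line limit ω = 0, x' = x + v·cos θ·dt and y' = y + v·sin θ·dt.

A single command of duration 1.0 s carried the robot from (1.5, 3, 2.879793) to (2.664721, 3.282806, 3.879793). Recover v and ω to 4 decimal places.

v = -1.2500, ω = 1.0000

Δθ = 3.879793 − 2.879793 = 1.000000
ω = Δθ/dt = 1.000000/1.0 = 1.0000
R = Δx/(sin θ' − sin θ) = -1.2500
v = R·ω = -1.2500·1.0000 = -1.2500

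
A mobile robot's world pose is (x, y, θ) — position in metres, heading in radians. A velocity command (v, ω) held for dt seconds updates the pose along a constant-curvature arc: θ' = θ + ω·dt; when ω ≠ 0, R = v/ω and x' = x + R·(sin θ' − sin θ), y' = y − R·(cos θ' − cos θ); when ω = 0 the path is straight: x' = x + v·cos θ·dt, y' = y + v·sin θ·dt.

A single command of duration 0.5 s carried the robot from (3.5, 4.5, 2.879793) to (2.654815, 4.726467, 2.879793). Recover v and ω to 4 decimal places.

Δθ = 2.879793 − 2.879793 = 0.000000
ω = Δθ/dt = 0.000000/0.5 = 0.0000
ω = 0 → v = (Δx·cos θ + Δy·sin θ)/dt = 1.7500

v = 1.7500, ω = 0.0000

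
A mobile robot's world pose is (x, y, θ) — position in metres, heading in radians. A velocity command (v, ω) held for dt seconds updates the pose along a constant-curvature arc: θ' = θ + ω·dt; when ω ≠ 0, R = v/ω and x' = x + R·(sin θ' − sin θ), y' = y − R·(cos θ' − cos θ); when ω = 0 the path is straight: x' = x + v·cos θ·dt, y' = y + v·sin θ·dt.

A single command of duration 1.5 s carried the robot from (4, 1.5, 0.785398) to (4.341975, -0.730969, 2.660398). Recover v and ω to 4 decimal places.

Δθ = 2.660398 − 0.785398 = 1.875000
ω = Δθ/dt = 1.875000/1.5 = 1.2500
R = −Δy/(cos θ' − cos θ) = -1.4000
v = R·ω = -1.4000·1.2500 = -1.7500

v = -1.7500, ω = 1.2500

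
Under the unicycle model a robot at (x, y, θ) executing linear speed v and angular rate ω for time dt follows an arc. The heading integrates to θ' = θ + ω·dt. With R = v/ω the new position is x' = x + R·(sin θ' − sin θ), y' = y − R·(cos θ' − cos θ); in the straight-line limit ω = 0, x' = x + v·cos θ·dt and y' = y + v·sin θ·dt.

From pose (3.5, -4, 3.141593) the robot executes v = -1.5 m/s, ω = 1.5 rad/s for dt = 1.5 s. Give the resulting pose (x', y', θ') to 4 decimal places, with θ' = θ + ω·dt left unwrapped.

θ' = 3.1416 + 1.5·1.5 = 5.3916
R = v/ω = -1.5/1.5 = -1.0000
x' = 3.5 + -1.0000·(sin 5.3916 − sin 3.1416) = 4.2781
y' = -4 − -1.0000·(cos 5.3916 − cos 3.1416) = -2.3718

(4.2781, -2.3718, 5.3916)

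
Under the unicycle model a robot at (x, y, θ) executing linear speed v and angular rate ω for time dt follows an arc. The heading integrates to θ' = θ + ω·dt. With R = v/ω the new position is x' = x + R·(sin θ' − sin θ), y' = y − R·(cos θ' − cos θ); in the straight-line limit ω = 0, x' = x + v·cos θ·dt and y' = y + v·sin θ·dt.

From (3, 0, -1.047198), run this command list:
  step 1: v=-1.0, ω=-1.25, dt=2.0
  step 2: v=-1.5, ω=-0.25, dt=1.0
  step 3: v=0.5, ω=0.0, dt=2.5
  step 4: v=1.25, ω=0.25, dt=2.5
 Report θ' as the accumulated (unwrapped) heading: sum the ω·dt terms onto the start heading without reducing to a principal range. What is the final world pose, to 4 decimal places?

step 1: θ'=-3.5472 (R=0.8000) → pose (4.0085, 1.1351, -3.5472)
step 2: θ'=-3.7972 (R=6.0000) → pose (5.2989, 0.3780, -3.7972)
step 3: θ'=-3.7972 (straight) → pose (4.3080, 1.1400, -3.7972)
step 4: θ'=-3.1722 (R=5.0000) → pose (1.4128, 2.1743, -3.1722)

(1.4128, 2.1743, -3.1722)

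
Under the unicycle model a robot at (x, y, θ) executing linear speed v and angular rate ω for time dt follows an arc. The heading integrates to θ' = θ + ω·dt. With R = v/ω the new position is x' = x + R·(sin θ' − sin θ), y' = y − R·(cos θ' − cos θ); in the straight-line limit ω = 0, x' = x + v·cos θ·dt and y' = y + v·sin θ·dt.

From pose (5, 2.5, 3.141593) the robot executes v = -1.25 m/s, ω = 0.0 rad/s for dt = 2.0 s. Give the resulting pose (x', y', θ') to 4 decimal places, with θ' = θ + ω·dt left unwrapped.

θ' = 3.1416 + 0.0·2.0 = 3.1416
ω = 0 → straight: x' = 5 + -1.25·cos(3.1416)·2.0 = 7.5000
y' = 2.5 + -1.25·sin(3.1416)·2.0 = 2.5000

(7.5000, 2.5000, 3.1416)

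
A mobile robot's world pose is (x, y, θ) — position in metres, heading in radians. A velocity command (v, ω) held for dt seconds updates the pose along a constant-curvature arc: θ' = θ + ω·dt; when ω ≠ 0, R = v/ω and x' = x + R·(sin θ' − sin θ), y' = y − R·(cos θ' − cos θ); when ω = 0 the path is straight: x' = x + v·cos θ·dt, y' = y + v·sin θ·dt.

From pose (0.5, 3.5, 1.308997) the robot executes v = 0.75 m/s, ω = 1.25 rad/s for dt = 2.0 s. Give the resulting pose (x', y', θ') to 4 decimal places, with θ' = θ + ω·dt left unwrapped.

(-0.4509, 4.1265, 3.8090)

θ' = 1.3090 + 1.25·2.0 = 3.8090
R = v/ω = 0.75/1.25 = 0.6000
x' = 0.5 + 0.6000·(sin 3.8090 − sin 1.3090) = -0.4509
y' = 3.5 − 0.6000·(cos 3.8090 − cos 1.3090) = 4.1265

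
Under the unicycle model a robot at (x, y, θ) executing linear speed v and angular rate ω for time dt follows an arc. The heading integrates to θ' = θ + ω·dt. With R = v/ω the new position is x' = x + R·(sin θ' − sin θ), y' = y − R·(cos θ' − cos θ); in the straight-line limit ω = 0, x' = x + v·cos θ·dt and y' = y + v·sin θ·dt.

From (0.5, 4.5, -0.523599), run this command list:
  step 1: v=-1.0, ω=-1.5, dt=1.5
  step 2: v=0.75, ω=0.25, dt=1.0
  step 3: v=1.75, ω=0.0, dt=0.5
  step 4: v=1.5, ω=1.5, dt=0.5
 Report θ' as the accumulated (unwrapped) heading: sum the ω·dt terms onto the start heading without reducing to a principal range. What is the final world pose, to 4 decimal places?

step 1: θ'=-2.7736 (R=0.6667) → pose (0.5935, 5.6994, -2.7736)
step 2: θ'=-2.5236 (R=3.0000) → pose (-0.0655, 5.3454, -2.5236)
step 3: θ'=-2.5236 (straight) → pose (-0.7786, 4.8384, -2.5236)
step 4: θ'=-1.7736 (R=1.0000) → pose (-1.1787, 4.2248, -1.7736)

(-1.1787, 4.2248, -1.7736)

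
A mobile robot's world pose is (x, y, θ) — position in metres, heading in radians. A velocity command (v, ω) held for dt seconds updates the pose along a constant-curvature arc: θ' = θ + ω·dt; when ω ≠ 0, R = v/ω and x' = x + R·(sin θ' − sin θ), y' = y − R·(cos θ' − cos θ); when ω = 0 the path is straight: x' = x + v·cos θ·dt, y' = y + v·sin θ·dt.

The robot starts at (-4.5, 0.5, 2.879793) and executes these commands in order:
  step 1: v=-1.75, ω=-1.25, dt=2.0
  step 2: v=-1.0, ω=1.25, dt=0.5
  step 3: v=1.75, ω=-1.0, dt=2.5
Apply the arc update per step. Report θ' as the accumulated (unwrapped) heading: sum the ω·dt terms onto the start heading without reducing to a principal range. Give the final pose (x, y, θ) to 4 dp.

step 1: θ'=0.3798 (R=1.4000) → pose (-4.3433, -2.1525, 0.3798)
step 2: θ'=1.0048 (R=-0.8000) → pose (-4.7220, -2.4665, 1.0048)
step 3: θ'=-1.4952 (R=-1.7500) → pose (-1.4999, -3.2728, -1.4952)

(-1.4999, -3.2728, -1.4952)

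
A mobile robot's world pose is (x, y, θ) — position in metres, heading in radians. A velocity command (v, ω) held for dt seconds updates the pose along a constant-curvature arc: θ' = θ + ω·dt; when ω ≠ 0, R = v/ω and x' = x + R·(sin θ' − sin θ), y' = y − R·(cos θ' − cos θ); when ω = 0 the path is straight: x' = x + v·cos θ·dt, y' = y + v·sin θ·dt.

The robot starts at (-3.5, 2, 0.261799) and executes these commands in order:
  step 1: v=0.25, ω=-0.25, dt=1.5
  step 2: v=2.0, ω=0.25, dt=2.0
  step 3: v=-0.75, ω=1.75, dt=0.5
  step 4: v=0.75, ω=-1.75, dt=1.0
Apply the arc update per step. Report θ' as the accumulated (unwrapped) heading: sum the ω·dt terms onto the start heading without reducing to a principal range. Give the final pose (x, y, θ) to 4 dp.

step 1: θ'=-0.1132 (R=-1.0000) → pose (-3.1282, 2.0277, -0.1132)
step 2: θ'=0.3868 (R=8.0000) → pose (0.7933, 2.5675, 0.3868)
step 3: θ'=1.2618 (R=-0.4286) → pose (0.5467, 2.3009, 1.2618)
step 4: θ'=-0.4882 (R=-0.4286) → pose (1.1559, 2.5491, -0.4882)

(1.1559, 2.5491, -0.4882)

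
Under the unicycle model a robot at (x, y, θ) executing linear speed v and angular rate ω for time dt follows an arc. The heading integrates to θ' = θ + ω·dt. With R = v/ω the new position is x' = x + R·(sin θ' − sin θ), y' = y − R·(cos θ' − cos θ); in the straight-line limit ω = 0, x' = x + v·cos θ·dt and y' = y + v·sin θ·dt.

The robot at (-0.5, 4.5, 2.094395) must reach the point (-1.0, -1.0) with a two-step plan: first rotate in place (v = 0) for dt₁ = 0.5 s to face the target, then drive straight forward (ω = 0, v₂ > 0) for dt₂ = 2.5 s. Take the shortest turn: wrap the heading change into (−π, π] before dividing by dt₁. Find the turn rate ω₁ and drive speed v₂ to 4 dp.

ω₁ = 5.0547, v₂ = 2.2091

heading to target = atan2(-1−4.5, -1−-0.5) = -1.6615
Δθ = wrap(-1.6615 − 2.0944) = 2.5273; ω₁ = Δθ/dt₁ = 5.0547
distance = √((-1−-0.5)² + (-1−4.5)²) = 5.5227; v₂ = distance/dt₂ = 2.2091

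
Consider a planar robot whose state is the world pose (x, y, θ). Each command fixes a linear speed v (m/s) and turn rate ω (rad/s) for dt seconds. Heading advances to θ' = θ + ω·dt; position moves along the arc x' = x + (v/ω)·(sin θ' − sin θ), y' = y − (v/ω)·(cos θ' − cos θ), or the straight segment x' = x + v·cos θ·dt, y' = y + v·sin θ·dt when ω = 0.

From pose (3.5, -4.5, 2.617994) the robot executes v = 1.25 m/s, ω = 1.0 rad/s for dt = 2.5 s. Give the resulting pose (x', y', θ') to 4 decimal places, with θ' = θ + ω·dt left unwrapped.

(1.7264, -6.0758, 5.1180)

θ' = 2.6180 + 1.0·2.5 = 5.1180
R = v/ω = 1.25/1.0 = 1.2500
x' = 3.5 + 1.2500·(sin 5.1180 − sin 2.6180) = 1.7264
y' = -4.5 − 1.2500·(cos 5.1180 − cos 2.6180) = -6.0758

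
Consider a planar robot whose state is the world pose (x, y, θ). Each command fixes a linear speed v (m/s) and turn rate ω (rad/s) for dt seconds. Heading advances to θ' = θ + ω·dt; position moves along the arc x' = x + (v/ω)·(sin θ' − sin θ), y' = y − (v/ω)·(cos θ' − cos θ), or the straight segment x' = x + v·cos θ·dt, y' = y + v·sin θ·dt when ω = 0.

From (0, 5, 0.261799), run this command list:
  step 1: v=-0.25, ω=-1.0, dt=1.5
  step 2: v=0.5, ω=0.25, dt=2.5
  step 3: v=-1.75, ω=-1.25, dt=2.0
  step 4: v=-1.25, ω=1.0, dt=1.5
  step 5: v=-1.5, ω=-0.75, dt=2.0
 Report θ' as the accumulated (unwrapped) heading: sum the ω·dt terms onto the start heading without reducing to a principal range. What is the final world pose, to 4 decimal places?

step 1: θ'=-1.2382 (R=0.2500) → pose (-0.3010, 5.1599, -1.2382)
step 2: θ'=-0.6132 (R=2.0000) → pose (0.4384, 4.1772, -0.6132)
step 3: θ'=-3.1132 (R=1.4000) → pose (1.2044, 6.7216, -3.1132)
step 4: θ'=-1.6132 (R=-1.2500) → pose (2.4177, 7.9181, -1.6132)
step 5: θ'=-3.1132 (R=2.0000) → pose (4.3592, 9.8325, -3.1132)

(4.3592, 9.8325, -3.1132)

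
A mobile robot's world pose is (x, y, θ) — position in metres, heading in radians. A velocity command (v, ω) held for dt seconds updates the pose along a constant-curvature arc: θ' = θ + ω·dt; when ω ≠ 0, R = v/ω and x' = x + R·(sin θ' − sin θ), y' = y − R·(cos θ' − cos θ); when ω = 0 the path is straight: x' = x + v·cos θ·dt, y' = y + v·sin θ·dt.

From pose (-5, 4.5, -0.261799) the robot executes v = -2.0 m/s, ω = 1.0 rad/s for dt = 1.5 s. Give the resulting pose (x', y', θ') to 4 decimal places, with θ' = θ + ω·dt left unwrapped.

(-7.4080, 3.2211, 1.2382)

θ' = -0.2618 + 1.0·1.5 = 1.2382
R = v/ω = -2.0/1.0 = -2.0000
x' = -5 + -2.0000·(sin 1.2382 − sin -0.2618) = -7.4080
y' = 4.5 − -2.0000·(cos 1.2382 − cos -0.2618) = 3.2211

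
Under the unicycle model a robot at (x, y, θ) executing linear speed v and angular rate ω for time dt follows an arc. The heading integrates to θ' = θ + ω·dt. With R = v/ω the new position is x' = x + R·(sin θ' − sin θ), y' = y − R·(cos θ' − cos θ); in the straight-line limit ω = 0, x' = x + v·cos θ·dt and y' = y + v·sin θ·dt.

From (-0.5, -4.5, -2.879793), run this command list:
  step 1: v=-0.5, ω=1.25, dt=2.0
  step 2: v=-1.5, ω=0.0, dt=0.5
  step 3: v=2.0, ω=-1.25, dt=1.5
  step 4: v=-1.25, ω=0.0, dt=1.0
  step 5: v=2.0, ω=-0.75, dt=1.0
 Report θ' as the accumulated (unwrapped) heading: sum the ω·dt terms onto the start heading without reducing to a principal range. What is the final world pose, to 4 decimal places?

(-1.4181, -5.9490, -3.0048)

step 1: θ'=-0.3798 (R=-0.4000) → pose (-0.4552, -3.7421, -0.3798)
step 2: θ'=-0.3798 (straight) → pose (-1.1518, -3.4641, -0.3798)
step 3: θ'=-2.2548 (R=-1.6000) → pose (-0.5049, -5.9611, -2.2548)
step 4: θ'=-2.2548 (straight) → pose (0.2850, -4.9923, -2.2548)
step 5: θ'=-3.0048 (R=-2.6667) → pose (-1.4181, -5.9490, -3.0048)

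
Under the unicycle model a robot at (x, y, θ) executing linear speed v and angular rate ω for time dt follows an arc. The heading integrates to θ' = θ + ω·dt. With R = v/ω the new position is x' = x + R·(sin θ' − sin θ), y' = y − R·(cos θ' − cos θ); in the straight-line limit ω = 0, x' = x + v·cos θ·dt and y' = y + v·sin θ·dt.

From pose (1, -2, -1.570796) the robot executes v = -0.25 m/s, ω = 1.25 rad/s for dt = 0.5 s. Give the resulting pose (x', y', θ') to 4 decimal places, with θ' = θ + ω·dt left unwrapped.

(0.9622, -1.8830, -0.9458)

θ' = -1.5708 + 1.25·0.5 = -0.9458
R = v/ω = -0.25/1.25 = -0.2000
x' = 1 + -0.2000·(sin -0.9458 − sin -1.5708) = 0.9622
y' = -2 − -0.2000·(cos -0.9458 − cos -1.5708) = -1.8830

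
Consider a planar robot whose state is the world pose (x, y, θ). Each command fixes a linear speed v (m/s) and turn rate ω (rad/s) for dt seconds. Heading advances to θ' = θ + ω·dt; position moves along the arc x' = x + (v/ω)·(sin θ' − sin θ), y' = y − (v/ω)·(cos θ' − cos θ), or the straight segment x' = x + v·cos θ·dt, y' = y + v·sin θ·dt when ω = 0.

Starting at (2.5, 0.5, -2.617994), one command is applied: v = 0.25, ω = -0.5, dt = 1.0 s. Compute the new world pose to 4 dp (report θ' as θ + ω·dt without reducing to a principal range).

θ' = -2.6180 + -0.5·1.0 = -3.1180
R = v/ω = 0.25/-0.5 = -0.5000
x' = 2.5 + -0.5000·(sin -3.1180 − sin -2.6180) = 2.2618
y' = 0.5 − -0.5000·(cos -3.1180 − cos -2.6180) = 0.4332

(2.2618, 0.4332, -3.1180)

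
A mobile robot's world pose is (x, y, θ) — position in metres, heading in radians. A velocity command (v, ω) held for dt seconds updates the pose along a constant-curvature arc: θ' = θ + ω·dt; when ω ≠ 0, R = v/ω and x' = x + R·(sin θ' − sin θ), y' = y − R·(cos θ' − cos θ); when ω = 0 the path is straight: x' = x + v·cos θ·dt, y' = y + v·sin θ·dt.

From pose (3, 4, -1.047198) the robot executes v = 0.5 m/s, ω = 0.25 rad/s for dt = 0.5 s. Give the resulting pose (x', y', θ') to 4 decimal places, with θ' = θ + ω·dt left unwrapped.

(3.1382, 3.7919, -0.9222)

θ' = -1.0472 + 0.25·0.5 = -0.9222
R = v/ω = 0.5/0.25 = 2.0000
x' = 3 + 2.0000·(sin -0.9222 − sin -1.0472) = 3.1382
y' = 4 − 2.0000·(cos -0.9222 − cos -1.0472) = 3.7919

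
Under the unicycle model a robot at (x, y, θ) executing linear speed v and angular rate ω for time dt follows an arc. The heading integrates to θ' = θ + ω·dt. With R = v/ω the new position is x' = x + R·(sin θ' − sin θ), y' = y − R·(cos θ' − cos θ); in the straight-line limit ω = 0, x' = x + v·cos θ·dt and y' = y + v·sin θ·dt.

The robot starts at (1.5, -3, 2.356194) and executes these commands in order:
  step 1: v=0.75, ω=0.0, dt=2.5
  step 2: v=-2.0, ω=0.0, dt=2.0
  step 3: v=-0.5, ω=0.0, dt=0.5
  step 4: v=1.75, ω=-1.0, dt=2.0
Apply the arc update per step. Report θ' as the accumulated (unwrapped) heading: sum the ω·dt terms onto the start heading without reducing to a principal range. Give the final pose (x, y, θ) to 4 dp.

(3.8066, -1.8018, 0.3562)

step 1: θ'=2.3562 (straight) → pose (0.1742, -1.6742, 2.3562)
step 2: θ'=2.3562 (straight) → pose (3.0026, -4.5026, 2.3562)
step 3: θ'=2.3562 (straight) → pose (3.1794, -4.6794, 2.3562)
step 4: θ'=0.3562 (R=-1.7500) → pose (3.8066, -1.8018, 0.3562)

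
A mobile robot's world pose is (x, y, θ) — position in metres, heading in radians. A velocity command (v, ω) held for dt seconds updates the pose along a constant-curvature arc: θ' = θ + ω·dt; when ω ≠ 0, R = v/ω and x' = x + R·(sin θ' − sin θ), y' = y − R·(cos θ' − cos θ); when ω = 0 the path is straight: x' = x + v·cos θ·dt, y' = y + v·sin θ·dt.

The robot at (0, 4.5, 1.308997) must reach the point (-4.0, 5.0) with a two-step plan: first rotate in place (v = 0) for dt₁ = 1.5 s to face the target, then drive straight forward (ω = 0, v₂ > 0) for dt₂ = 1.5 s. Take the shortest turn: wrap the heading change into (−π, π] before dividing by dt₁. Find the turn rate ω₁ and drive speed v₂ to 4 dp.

heading to target = atan2(5−4.5, -4−0) = 3.0172
Δθ = wrap(3.0172 − 1.3090) = 1.7082; ω₁ = Δθ/dt₁ = 1.1388
distance = √((-4−0)² + (5−4.5)²) = 4.0311; v₂ = distance/dt₂ = 2.6874

ω₁ = 1.1388, v₂ = 2.6874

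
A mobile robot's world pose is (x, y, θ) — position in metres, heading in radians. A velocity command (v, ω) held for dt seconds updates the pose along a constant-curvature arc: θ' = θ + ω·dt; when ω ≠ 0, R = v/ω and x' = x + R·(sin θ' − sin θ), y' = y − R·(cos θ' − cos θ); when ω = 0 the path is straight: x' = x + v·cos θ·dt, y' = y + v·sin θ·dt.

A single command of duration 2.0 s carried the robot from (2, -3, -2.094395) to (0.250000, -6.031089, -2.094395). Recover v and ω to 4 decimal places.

v = 1.7500, ω = 0.0000

Δθ = -2.094395 − -2.094395 = 0.000000
ω = Δθ/dt = 0.000000/2.0 = 0.0000
ω = 0 → v = (Δx·cos θ + Δy·sin θ)/dt = 1.7500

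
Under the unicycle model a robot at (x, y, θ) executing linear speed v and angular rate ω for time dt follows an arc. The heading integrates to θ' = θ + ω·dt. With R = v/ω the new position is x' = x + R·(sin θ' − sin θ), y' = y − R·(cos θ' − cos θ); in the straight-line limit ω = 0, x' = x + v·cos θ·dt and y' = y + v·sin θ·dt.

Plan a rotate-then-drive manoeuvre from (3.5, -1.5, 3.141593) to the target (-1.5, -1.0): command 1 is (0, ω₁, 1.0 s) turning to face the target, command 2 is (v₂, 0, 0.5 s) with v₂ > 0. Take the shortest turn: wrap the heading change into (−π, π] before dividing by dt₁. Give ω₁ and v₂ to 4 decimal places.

ω₁ = -0.0997, v₂ = 10.0499

heading to target = atan2(-1−-1.5, -1.5−3.5) = 3.0419
Δθ = wrap(3.0419 − 3.1416) = -0.0997; ω₁ = Δθ/dt₁ = -0.0997
distance = √((-1.5−3.5)² + (-1−-1.5)²) = 5.0249; v₂ = distance/dt₂ = 10.0499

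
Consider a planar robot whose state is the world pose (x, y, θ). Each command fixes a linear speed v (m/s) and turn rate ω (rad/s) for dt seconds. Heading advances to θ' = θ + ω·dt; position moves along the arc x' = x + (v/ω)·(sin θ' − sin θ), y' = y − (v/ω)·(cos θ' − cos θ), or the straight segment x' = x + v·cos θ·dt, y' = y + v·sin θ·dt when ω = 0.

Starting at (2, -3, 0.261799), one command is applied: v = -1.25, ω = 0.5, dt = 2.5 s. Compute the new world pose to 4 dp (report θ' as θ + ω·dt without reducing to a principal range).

(0.1514, -5.2674, 1.5118)

θ' = 0.2618 + 0.5·2.5 = 1.5118
R = v/ω = -1.25/0.5 = -2.5000
x' = 2 + -2.5000·(sin 1.5118 − sin 0.2618) = 0.1514
y' = -3 − -2.5000·(cos 1.5118 − cos 0.2618) = -5.2674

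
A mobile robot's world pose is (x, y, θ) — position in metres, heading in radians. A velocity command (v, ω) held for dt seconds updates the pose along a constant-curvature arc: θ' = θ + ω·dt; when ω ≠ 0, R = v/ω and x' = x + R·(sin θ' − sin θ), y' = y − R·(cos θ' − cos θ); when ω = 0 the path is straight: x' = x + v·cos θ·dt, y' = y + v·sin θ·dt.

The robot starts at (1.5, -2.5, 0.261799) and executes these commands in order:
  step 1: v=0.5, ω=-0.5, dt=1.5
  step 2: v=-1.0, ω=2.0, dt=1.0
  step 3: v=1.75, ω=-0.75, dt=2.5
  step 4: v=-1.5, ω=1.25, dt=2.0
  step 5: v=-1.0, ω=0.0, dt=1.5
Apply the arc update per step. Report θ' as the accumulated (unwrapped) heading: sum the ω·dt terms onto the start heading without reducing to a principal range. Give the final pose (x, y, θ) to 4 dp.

(4.0177, -3.9826, 2.1368)

step 1: θ'=-0.4882 (R=-1.0000) → pose (2.2279, -2.5827, -0.4882)
step 2: θ'=1.5118 (R=-0.5000) → pose (1.4942, -2.9949, 1.5118)
step 3: θ'=-0.3632 (R=-2.3333) → pose (4.6524, -0.9513, -0.3632)
step 4: θ'=2.1368 (R=-1.2000) → pose (3.2133, -2.7166, 2.1368)
step 5: θ'=2.1368 (straight) → pose (4.0177, -3.9826, 2.1368)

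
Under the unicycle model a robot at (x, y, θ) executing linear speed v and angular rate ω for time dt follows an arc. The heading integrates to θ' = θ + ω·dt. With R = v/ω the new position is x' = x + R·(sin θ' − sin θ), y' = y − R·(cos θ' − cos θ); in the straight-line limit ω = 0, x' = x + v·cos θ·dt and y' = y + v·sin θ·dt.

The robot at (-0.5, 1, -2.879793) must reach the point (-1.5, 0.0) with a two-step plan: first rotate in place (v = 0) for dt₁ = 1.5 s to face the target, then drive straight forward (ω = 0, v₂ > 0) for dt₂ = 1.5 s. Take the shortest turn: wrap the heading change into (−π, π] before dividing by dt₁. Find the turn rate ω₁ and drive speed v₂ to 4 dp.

ω₁ = 0.3491, v₂ = 0.9428

heading to target = atan2(0−1, -1.5−-0.5) = -2.3562
Δθ = wrap(-2.3562 − -2.8798) = 0.5236; ω₁ = Δθ/dt₁ = 0.3491
distance = √((-1.5−-0.5)² + (0−1)²) = 1.4142; v₂ = distance/dt₂ = 0.9428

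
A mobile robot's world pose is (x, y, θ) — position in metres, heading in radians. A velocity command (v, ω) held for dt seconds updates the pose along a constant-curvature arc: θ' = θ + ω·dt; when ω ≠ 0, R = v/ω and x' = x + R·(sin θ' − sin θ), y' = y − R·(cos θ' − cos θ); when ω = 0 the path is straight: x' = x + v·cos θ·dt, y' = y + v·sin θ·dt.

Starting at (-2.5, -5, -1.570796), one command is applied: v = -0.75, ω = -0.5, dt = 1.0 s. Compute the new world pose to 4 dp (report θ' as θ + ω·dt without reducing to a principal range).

(-2.3164, -4.2809, -2.0708)

θ' = -1.5708 + -0.5·1.0 = -2.0708
R = v/ω = -0.75/-0.5 = 1.5000
x' = -2.5 + 1.5000·(sin -2.0708 − sin -1.5708) = -2.3164
y' = -5 − 1.5000·(cos -2.0708 − cos -1.5708) = -4.2809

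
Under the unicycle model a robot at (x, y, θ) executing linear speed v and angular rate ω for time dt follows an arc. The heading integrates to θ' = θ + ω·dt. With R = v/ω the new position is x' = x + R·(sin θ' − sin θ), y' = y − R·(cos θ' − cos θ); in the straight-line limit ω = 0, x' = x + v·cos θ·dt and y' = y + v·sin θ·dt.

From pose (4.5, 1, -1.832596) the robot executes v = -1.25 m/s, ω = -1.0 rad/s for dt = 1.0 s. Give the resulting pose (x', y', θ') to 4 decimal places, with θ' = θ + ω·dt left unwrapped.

(5.3273, 1.8673, -2.8326)

θ' = -1.8326 + -1.0·1.0 = -2.8326
R = v/ω = -1.25/-1.0 = 1.2500
x' = 4.5 + 1.2500·(sin -2.8326 − sin -1.8326) = 5.3273
y' = 1 − 1.2500·(cos -2.8326 − cos -1.8326) = 1.8673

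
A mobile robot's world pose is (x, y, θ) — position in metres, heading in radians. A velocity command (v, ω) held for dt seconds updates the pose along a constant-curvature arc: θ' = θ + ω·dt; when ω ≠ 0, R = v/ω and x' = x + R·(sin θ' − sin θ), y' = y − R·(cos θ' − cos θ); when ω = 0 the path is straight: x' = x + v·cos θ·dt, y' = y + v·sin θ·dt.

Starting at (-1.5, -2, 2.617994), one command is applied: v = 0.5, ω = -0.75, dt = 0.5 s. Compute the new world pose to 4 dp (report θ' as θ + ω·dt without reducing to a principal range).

θ' = 2.6180 + -0.75·0.5 = 2.2430
R = v/ω = 0.5/-0.75 = -0.6667
x' = -1.5 + -0.6667·(sin 2.2430 − sin 2.6180) = -1.6883
y' = -2 − -0.6667·(cos 2.2430 − cos 2.6180) = -1.8378

(-1.6883, -1.8378, 2.2430)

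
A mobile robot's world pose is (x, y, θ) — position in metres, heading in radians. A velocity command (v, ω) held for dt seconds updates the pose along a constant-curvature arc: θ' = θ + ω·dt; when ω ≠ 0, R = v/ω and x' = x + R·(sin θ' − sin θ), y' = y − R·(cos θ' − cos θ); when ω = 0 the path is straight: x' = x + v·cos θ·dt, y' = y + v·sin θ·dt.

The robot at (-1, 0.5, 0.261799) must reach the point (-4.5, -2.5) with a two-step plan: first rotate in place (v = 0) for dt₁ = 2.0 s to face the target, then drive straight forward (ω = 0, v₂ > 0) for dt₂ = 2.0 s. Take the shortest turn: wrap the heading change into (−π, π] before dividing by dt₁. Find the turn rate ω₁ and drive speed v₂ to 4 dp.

heading to target = atan2(-2.5−0.5, -4.5−-1) = -2.4330
Δθ = wrap(-2.4330 − 0.2618) = -2.6948; ω₁ = Δθ/dt₁ = -1.3474
distance = √((-4.5−-1)² + (-2.5−0.5)²) = 4.6098; v₂ = distance/dt₂ = 2.3049

ω₁ = -1.3474, v₂ = 2.3049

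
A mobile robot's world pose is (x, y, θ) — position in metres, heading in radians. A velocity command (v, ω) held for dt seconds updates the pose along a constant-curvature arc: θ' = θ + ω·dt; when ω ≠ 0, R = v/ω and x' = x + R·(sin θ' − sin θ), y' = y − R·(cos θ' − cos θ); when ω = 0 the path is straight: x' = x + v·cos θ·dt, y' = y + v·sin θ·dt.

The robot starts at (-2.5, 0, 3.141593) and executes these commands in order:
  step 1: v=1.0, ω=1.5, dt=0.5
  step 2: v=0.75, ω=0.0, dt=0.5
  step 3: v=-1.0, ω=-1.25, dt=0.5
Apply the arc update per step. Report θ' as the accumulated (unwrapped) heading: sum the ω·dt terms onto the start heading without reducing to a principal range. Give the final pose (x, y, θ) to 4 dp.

(-2.7832, -0.2261, 3.2666)

step 1: θ'=3.8916 (R=0.6667) → pose (-2.9544, -0.1789, 3.8916)
step 2: θ'=3.8916 (straight) → pose (-3.2288, -0.4345, 3.8916)
step 3: θ'=3.2666 (R=0.8000) → pose (-2.7832, -0.2261, 3.2666)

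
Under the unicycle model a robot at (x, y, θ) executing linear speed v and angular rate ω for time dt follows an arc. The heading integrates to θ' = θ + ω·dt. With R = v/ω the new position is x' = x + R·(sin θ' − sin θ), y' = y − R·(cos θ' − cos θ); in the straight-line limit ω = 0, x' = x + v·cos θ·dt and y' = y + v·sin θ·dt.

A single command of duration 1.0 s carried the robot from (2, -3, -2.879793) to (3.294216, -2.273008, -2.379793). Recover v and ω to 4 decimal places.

Δθ = -2.379793 − -2.879793 = 0.500000
ω = Δθ/dt = 0.500000/1.0 = 0.5000
R = Δx/(sin θ' − sin θ) = -3.0000
v = R·ω = -3.0000·0.5000 = -1.5000

v = -1.5000, ω = 0.5000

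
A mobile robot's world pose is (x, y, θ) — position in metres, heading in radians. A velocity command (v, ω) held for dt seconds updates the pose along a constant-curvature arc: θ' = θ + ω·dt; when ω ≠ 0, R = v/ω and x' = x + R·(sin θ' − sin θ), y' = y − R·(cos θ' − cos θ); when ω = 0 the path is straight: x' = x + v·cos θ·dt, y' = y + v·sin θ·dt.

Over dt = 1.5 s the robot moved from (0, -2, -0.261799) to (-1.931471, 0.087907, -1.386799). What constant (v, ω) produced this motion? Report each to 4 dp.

Δθ = -1.386799 − -0.261799 = -1.125000
ω = Δθ/dt = -1.125000/1.5 = -0.7500
R = −Δy/(cos θ' − cos θ) = 2.6667
v = R·ω = 2.6667·-0.7500 = -2.0000

v = -2.0000, ω = -0.7500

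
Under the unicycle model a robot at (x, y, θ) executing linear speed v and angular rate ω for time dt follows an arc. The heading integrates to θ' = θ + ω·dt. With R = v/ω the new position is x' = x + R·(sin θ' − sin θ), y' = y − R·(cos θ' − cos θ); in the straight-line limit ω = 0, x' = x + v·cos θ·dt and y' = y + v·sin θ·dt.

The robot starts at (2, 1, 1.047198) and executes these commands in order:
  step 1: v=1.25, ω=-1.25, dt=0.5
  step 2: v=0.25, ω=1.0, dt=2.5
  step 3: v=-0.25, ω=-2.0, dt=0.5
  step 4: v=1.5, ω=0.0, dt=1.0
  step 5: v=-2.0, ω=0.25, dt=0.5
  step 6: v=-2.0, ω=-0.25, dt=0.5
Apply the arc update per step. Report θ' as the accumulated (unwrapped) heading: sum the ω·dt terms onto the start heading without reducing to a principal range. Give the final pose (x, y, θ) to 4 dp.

step 1: θ'=0.4222 (R=-1.0000) → pose (2.4563, 1.4122, 0.4222)
step 2: θ'=2.9222 (R=0.2500) → pose (2.4082, 1.8842, 2.9222)
step 3: θ'=1.9222 (R=0.1250) → pose (2.4984, 1.8053, 1.9222)
step 4: θ'=1.9222 (straight) → pose (1.9821, 3.2136, 1.9222)
step 5: θ'=2.0472 (R=-8.0000) → pose (2.3840, 2.2986, 2.0472)
step 6: θ'=1.9222 (R=8.0000) → pose (2.7859, 1.3837, 1.9222)

(2.7859, 1.3837, 1.9222)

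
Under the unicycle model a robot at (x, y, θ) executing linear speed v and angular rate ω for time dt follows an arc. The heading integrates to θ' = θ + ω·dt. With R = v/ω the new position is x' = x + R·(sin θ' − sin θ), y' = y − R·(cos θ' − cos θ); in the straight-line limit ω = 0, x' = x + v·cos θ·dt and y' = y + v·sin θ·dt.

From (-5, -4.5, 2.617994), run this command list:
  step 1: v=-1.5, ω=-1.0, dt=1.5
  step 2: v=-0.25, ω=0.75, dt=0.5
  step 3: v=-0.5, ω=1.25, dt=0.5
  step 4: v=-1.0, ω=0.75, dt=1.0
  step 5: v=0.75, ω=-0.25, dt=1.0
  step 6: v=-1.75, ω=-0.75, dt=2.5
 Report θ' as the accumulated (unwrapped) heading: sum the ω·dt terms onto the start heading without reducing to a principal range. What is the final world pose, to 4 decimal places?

step 1: θ'=1.1180 (R=1.5000) → pose (-4.4012, -6.4553, 1.1180)
step 2: θ'=1.4930 (R=-0.3333) → pose (-4.4337, -6.5752, 1.4930)
step 3: θ'=2.1180 (R=-0.4000) → pose (-4.3766, -6.8144, 2.1180)
step 4: θ'=2.8680 (R=-1.3333) → pose (-3.5982, -7.4044, 2.8680)
step 5: θ'=2.6180 (R=-3.0000) → pose (-4.2876, -7.1141, 2.6180)
step 6: θ'=0.7430 (R=2.3333) → pose (-3.8757, -10.8532, 0.7430)

(-3.8757, -10.8532, 0.7430)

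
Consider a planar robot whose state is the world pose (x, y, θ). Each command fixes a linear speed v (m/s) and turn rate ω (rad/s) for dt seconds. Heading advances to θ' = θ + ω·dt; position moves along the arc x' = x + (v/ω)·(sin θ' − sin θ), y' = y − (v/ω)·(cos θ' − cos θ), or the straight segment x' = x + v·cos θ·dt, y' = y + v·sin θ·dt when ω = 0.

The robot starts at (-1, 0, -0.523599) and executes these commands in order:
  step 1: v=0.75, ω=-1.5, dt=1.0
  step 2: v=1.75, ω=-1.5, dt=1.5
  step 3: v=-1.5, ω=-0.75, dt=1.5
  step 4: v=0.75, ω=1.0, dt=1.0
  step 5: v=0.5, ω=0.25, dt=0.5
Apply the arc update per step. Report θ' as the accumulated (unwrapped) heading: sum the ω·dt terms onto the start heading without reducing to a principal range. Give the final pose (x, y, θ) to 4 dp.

(-3.1275, -1.8149, -4.2736)

step 1: θ'=-2.0236 (R=-0.5000) → pose (-0.8004, -0.6518, -2.0236)
step 2: θ'=-4.2736 (R=-1.1667) → pose (-2.9056, -0.6370, -4.2736)
step 3: θ'=-5.3986 (R=2.0000) → pose (-3.1689, -2.7539, -5.3986)
step 4: θ'=-4.3986 (R=0.7500) → pose (-3.0357, -2.0472, -4.3986)
step 5: θ'=-4.2736 (R=2.0000) → pose (-3.1275, -1.8149, -4.2736)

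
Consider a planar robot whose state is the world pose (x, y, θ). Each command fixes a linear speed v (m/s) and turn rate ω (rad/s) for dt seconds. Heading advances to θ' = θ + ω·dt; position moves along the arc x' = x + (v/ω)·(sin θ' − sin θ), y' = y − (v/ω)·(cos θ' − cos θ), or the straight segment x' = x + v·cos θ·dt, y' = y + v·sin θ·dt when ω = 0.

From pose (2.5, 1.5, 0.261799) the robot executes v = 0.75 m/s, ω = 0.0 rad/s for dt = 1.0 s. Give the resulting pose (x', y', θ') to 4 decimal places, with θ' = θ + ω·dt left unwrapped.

(3.2244, 1.6941, 0.2618)

θ' = 0.2618 + 0.0·1.0 = 0.2618
ω = 0 → straight: x' = 2.5 + 0.75·cos(0.2618)·1.0 = 3.2244
y' = 1.5 + 0.75·sin(0.2618)·1.0 = 1.6941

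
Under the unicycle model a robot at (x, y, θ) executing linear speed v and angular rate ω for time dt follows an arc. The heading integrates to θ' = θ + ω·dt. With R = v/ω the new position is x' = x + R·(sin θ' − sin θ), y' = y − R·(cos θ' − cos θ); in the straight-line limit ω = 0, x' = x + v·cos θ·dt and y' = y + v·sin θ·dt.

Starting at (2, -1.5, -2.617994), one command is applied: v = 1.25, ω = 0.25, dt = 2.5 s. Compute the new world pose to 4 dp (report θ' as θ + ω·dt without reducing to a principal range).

θ' = -2.6180 + 0.25·2.5 = -1.9930
R = v/ω = 1.25/0.25 = 5.0000
x' = 2 + 5.0000·(sin -1.9930 − sin -2.6180) = -0.0610
y' = -1.5 − 5.0000·(cos -1.9930 − cos -2.6180) = -3.7813

(-0.0610, -3.7813, -1.9930)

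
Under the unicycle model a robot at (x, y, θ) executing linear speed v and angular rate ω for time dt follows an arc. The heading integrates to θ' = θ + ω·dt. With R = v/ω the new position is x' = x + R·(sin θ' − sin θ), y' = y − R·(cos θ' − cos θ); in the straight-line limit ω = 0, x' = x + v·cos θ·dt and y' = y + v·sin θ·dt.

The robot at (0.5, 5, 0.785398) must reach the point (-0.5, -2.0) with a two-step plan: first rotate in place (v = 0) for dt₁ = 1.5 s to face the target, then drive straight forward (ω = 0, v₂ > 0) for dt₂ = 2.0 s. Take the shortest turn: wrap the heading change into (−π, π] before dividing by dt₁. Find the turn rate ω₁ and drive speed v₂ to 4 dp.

ω₁ = -1.6654, v₂ = 3.5355

heading to target = atan2(-2−5, -0.5−0.5) = -1.7127
Δθ = wrap(-1.7127 − 0.7854) = -2.4981; ω₁ = Δθ/dt₁ = -1.6654
distance = √((-0.5−0.5)² + (-2−5)²) = 7.0711; v₂ = distance/dt₂ = 3.5355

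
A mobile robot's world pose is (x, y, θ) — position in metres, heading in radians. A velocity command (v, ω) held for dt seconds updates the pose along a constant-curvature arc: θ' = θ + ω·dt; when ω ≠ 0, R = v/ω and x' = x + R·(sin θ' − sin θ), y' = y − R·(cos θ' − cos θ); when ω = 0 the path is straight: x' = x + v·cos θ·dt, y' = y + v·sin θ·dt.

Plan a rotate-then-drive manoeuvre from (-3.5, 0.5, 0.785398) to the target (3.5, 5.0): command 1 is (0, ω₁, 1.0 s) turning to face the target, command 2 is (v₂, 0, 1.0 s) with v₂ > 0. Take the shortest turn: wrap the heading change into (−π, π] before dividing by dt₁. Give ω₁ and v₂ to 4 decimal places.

ω₁ = -0.2141, v₂ = 8.3217

heading to target = atan2(5−0.5, 3.5−-3.5) = 0.5713
Δθ = wrap(0.5713 − 0.7854) = -0.2141; ω₁ = Δθ/dt₁ = -0.2141
distance = √((3.5−-3.5)² + (5−0.5)²) = 8.3217; v₂ = distance/dt₂ = 8.3217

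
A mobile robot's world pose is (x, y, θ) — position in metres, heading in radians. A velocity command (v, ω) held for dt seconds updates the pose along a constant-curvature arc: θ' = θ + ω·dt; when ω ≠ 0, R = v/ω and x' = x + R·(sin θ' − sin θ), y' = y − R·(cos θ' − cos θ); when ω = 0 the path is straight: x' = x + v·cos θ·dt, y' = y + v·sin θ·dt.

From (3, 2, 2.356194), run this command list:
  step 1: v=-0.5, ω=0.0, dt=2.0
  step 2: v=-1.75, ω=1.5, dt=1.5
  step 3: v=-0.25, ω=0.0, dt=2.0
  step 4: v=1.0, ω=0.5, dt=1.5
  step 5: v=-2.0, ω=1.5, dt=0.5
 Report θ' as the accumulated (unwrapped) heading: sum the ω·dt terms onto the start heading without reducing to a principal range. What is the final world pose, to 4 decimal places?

step 1: θ'=2.3562 (straight) → pose (3.7071, 1.2929, 2.3562)
step 2: θ'=4.6062 (R=-1.1667) → pose (5.6922, 1.9942, 4.6062)
step 3: θ'=4.6062 (straight) → pose (5.7452, 2.4914, 4.6062)
step 4: θ'=5.3562 (R=2.0000) → pose (6.1343, 1.0789, 5.3562)
step 5: θ'=6.1062 (R=-1.3333) → pose (5.3026, 1.5911, 6.1062)

(5.3026, 1.5911, 6.1062)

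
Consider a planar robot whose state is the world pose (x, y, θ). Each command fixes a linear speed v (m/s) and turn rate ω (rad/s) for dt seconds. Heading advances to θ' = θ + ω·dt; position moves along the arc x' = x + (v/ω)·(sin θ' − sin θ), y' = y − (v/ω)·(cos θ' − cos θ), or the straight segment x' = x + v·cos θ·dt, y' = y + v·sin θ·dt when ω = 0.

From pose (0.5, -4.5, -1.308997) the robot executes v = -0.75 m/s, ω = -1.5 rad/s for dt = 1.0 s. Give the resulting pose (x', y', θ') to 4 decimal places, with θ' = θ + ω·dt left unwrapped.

(0.8197, -3.8980, -2.8090)

θ' = -1.3090 + -1.5·1.0 = -2.8090
R = v/ω = -0.75/-1.5 = 0.5000
x' = 0.5 + 0.5000·(sin -2.8090 − sin -1.3090) = 0.8197
y' = -4.5 − 0.5000·(cos -2.8090 − cos -1.3090) = -3.8980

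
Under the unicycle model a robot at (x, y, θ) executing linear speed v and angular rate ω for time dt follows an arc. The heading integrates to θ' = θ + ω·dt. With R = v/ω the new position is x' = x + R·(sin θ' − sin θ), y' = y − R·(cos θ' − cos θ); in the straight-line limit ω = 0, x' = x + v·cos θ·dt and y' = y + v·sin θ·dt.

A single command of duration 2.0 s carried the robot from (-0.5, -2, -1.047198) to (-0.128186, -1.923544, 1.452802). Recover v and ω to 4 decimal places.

v = 0.2500, ω = 1.2500

Δθ = 1.452802 − -1.047198 = 2.500000
ω = Δθ/dt = 2.500000/2.0 = 1.2500
R = Δx/(sin θ' − sin θ) = 0.2000
v = R·ω = 0.2000·1.2500 = 0.2500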